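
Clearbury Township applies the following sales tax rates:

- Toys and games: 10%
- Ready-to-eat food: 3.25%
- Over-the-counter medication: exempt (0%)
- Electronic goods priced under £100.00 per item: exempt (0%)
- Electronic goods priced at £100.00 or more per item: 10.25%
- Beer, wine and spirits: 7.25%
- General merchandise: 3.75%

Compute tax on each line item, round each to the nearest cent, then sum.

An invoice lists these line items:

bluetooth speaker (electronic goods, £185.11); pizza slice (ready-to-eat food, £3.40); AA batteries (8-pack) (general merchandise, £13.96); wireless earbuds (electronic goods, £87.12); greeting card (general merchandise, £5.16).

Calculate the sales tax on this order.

£19.79

Bluetooth speaker £185.11: electronic goods, £100.00 or more → 10.25% → £18.97
Pizza slice £3.40: ready-to-eat food → 3.25% → £0.11
AA batteries (8-pack) £13.96: general merchandise → 3.75% → £0.52
Wireless earbuds £87.12: electronic goods, under £100.00 → 0% → £0.00
Greeting card £5.16: general merchandise → 3.75% → £0.19
Total tax = £18.97 + £0.11 + £0.52 + £0.19 = £19.79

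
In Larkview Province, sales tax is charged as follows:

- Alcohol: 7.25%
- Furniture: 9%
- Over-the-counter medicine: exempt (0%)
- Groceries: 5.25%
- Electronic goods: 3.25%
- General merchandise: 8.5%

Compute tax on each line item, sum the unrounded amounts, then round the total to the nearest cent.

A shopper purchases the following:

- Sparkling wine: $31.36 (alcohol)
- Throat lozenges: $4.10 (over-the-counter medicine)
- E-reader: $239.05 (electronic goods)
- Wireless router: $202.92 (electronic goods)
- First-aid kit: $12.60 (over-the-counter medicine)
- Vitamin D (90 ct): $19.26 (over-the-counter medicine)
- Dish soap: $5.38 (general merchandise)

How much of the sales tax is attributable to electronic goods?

E-reader $239.05: electronic goods → 3.25% → $7.769125
Wireless router $202.92: electronic goods → 3.25% → $6.5949
Tax on electronic goods: unrounded sum = $14.364025 → $14.36

$14.36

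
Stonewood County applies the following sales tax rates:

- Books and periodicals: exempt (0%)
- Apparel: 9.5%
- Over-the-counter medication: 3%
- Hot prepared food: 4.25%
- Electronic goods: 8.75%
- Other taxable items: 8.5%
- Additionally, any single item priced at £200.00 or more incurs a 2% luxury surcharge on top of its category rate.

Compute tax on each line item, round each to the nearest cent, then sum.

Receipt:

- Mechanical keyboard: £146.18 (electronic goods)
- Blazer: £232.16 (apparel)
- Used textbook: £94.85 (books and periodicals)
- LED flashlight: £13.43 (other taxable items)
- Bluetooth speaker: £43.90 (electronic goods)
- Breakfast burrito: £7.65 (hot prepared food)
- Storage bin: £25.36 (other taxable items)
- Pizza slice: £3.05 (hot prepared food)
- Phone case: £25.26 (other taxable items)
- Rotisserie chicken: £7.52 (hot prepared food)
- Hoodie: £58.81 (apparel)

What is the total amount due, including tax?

Mechanical keyboard £146.18: electronic goods → 8.75% → £12.79
Blazer £232.16: apparel → 9.5% + 2% surcharge = 11.5% → £26.70
Used textbook £94.85: books and periodicals → 0% → £0.00
LED flashlight £13.43: other taxable items → 8.5% → £1.14
Bluetooth speaker £43.90: electronic goods → 8.75% → £3.84
Breakfast burrito £7.65: hot prepared food → 4.25% → £0.33
Storage bin £25.36: other taxable items → 8.5% → £2.16
Pizza slice £3.05: hot prepared food → 4.25% → £0.13
Phone case £25.26: other taxable items → 8.5% → £2.15
Rotisserie chicken £7.52: hot prepared food → 4.25% → £0.32
Hoodie £58.81: apparel → 9.5% → £5.59
Subtotal = £658.17; tax = £55.15; total due = £713.32

£713.32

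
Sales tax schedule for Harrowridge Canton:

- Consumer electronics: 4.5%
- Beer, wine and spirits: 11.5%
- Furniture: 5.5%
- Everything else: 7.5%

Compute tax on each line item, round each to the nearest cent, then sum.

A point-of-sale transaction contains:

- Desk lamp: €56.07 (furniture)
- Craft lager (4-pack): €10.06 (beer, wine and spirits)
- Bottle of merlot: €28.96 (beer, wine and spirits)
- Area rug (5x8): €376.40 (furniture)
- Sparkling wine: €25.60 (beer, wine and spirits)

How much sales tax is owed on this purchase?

Desk lamp €56.07: furniture → 5.5% → €3.08
Craft lager (4-pack) €10.06: beer, wine and spirits → 11.5% → €1.16
Bottle of merlot €28.96: beer, wine and spirits → 11.5% → €3.33
Area rug (5x8) €376.40: furniture → 5.5% → €20.70
Sparkling wine €25.60: beer, wine and spirits → 11.5% → €2.94
Total tax = €3.08 + €1.16 + €3.33 + €20.70 + €2.94 = €31.21

€31.21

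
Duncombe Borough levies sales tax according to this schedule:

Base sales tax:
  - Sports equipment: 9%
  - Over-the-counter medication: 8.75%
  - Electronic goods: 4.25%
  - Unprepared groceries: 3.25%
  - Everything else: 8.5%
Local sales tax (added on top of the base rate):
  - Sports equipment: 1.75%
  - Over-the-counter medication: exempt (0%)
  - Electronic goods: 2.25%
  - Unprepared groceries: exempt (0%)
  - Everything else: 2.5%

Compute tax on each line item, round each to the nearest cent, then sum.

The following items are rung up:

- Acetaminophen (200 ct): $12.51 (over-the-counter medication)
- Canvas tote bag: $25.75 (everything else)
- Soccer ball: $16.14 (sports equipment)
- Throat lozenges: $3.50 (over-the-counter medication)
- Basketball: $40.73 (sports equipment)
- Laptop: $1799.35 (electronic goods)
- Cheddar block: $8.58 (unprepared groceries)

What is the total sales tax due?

$127.59

Acetaminophen (200 ct) $12.51: over-the-counter medication → 8.75% + 0% local = 8.75% → $1.09
Canvas tote bag $25.75: everything else → 8.5% + 2.5% local = 11% → $2.83
Soccer ball $16.14: sports equipment → 9% + 1.75% local = 10.75% → $1.74
Throat lozenges $3.50: over-the-counter medication → 8.75% + 0% local = 8.75% → $0.31
Basketball $40.73: sports equipment → 9% + 1.75% local = 10.75% → $4.38
Laptop $1799.35: electronic goods → 4.25% + 2.25% local = 6.5% → $116.96
Cheddar block $8.58: unprepared groceries → 3.25% + 0% local = 3.25% → $0.28
Total tax = $1.09 + $2.83 + $1.74 + $0.31 + $4.38 + $116.96 + $0.28 = $127.59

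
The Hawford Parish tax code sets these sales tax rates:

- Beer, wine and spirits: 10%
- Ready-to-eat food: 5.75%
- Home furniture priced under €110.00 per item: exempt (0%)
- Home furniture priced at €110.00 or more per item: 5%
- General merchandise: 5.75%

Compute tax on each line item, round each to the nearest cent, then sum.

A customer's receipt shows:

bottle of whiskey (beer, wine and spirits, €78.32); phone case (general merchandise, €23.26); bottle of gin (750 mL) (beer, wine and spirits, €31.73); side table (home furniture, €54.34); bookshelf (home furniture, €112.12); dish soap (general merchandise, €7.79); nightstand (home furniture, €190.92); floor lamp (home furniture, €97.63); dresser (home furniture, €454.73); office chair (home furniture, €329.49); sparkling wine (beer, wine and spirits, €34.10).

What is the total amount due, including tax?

Bottle of whiskey €78.32: beer, wine and spirits → 10% → €7.83
Phone case €23.26: general merchandise → 5.75% → €1.34
Bottle of gin (750 mL) €31.73: beer, wine and spirits → 10% → €3.17
Side table €54.34: home furniture, under €110.00 → 0% → €0.00
Bookshelf €112.12: home furniture, €110.00 or more → 5% → €5.61
Dish soap €7.79: general merchandise → 5.75% → €0.45
Nightstand €190.92: home furniture, €110.00 or more → 5% → €9.55
Floor lamp €97.63: home furniture, under €110.00 → 0% → €0.00
Dresser €454.73: home furniture, €110.00 or more → 5% → €22.74
Office chair €329.49: home furniture, €110.00 or more → 5% → €16.47
Sparkling wine €34.10: beer, wine and spirits → 10% → €3.41
Subtotal = €1414.43; tax = €70.57; total due = €1485.00

€1485.00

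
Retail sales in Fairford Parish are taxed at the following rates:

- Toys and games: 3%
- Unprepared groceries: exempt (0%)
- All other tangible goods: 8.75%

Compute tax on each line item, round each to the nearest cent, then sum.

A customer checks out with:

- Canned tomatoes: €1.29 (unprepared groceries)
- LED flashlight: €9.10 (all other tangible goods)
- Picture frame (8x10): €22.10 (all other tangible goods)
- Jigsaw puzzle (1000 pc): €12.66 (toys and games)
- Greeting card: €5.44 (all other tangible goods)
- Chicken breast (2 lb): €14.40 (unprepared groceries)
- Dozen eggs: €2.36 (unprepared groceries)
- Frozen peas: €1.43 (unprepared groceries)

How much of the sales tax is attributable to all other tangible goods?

€3.21

LED flashlight €9.10: all other tangible goods → 8.75% → €0.80
Picture frame (8x10) €22.10: all other tangible goods → 8.75% → €1.93
Greeting card €5.44: all other tangible goods → 8.75% → €0.48
Tax on all other tangible goods = €0.80 + €1.93 + €0.48 = €3.21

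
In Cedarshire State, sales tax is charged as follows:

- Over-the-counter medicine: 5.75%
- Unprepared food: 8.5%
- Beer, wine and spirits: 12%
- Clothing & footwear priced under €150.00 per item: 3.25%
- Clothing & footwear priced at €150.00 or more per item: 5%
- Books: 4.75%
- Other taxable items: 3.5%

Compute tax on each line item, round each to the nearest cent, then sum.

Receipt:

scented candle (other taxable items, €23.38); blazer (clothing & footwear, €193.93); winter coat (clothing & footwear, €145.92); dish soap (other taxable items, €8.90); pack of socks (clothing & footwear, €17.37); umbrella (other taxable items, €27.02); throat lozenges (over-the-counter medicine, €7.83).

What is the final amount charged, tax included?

€441.88

Scented candle €23.38: other taxable items → 3.5% → €0.82
Blazer €193.93: clothing & footwear, €150.00 or more → 5% → €9.70
Winter coat €145.92: clothing & footwear, under €150.00 → 3.25% → €4.74
Dish soap €8.90: other taxable items → 3.5% → €0.31
Pack of socks €17.37: clothing & footwear, under €150.00 → 3.25% → €0.56
Umbrella €27.02: other taxable items → 3.5% → €0.95
Throat lozenges €7.83: over-the-counter medicine → 5.75% → €0.45
Subtotal = €424.35; tax = €17.53; total due = €441.88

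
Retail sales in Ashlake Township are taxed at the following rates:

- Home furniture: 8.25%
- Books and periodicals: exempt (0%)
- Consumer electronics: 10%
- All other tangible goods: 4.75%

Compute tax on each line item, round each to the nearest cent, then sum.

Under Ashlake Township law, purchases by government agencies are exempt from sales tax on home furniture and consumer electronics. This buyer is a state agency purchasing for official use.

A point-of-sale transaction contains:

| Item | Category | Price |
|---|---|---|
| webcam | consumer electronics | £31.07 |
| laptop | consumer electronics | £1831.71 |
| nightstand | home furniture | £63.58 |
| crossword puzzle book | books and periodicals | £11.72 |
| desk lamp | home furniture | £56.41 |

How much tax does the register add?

Webcam £31.07: consumer electronics, buyer-exempt → 0% → £0.00
Laptop £1831.71: consumer electronics, buyer-exempt → 0% → £0.00
Nightstand £63.58: home furniture, buyer-exempt → 0% → £0.00
Crossword puzzle book £11.72: books and periodicals → 0% → £0.00
Desk lamp £56.41: home furniture, buyer-exempt → 0% → £0.00
Total tax = £0.00

£0.00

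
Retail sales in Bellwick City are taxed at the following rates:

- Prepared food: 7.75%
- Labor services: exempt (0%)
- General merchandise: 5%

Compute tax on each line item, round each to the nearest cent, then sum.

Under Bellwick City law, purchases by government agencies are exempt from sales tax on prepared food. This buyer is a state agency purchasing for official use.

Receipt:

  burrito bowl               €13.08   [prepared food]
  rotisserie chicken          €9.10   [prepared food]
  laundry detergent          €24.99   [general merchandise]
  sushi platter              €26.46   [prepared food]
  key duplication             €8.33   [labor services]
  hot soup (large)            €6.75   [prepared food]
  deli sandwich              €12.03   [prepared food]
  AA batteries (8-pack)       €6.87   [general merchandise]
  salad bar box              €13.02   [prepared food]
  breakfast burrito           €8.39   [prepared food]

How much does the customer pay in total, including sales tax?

Burrito bowl €13.08: prepared food, buyer-exempt → 0% → €0.00
Rotisserie chicken €9.10: prepared food, buyer-exempt → 0% → €0.00
Laundry detergent €24.99: general merchandise → 5% → €1.25
Sushi platter €26.46: prepared food, buyer-exempt → 0% → €0.00
Key duplication €8.33: labor services → 0% → €0.00
Hot soup (large) €6.75: prepared food, buyer-exempt → 0% → €0.00
Deli sandwich €12.03: prepared food, buyer-exempt → 0% → €0.00
AA batteries (8-pack) €6.87: general merchandise → 5% → €0.34
Salad bar box €13.02: prepared food, buyer-exempt → 0% → €0.00
Breakfast burrito €8.39: prepared food, buyer-exempt → 0% → €0.00
Subtotal = €129.02; tax = €1.59; total due = €130.61

€130.61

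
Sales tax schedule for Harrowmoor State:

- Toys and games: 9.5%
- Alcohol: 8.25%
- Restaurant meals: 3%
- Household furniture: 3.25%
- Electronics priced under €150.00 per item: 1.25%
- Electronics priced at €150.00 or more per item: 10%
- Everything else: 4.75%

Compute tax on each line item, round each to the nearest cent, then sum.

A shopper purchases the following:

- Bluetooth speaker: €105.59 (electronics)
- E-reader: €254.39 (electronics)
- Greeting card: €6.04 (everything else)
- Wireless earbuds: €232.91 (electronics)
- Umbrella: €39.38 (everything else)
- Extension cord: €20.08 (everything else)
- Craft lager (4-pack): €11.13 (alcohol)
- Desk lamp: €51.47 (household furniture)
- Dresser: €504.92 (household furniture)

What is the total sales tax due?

€72.16

Bluetooth speaker €105.59: electronics, under €150.00 → 1.25% → €1.32
E-reader €254.39: electronics, €150.00 or more → 10% → €25.44
Greeting card €6.04: everything else → 4.75% → €0.29
Wireless earbuds €232.91: electronics, €150.00 or more → 10% → €23.29
Umbrella €39.38: everything else → 4.75% → €1.87
Extension cord €20.08: everything else → 4.75% → €0.95
Craft lager (4-pack) €11.13: alcohol → 8.25% → €0.92
Desk lamp €51.47: household furniture → 3.25% → €1.67
Dresser €504.92: household furniture → 3.25% → €16.41
Total tax = €1.32 + €25.44 + €0.29 + €23.29 + €1.87 + €0.95 + €0.92 + €1.67 + €16.41 = €72.16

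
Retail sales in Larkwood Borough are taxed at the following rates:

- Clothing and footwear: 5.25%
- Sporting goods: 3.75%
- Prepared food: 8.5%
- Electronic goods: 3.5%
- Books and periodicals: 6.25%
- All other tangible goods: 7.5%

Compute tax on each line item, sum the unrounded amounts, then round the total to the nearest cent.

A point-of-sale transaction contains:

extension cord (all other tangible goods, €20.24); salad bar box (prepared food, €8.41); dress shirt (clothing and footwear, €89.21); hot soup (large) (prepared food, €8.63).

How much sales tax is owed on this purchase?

€7.65

Extension cord €20.24: all other tangible goods → 7.5% → €1.518
Salad bar box €8.41: prepared food → 8.5% → €0.71485
Dress shirt €89.21: clothing and footwear → 5.25% → €4.683525
Hot soup (large) €8.63: prepared food → 8.5% → €0.73355
Unrounded tax sum = €7.649925 → €7.65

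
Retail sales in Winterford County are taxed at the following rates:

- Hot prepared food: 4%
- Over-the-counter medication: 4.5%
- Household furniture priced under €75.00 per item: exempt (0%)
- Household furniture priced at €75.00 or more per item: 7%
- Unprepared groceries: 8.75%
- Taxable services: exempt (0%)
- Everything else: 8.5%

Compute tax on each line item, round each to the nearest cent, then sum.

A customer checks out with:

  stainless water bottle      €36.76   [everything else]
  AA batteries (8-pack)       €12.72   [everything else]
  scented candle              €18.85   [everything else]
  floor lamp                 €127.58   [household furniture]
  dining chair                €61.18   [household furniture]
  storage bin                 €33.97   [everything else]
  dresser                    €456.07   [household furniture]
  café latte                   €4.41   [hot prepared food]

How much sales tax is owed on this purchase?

€49.72

Stainless water bottle €36.76: everything else → 8.5% → €3.12
AA batteries (8-pack) €12.72: everything else → 8.5% → €1.08
Scented candle €18.85: everything else → 8.5% → €1.60
Floor lamp €127.58: household furniture, €75.00 or more → 7% → €8.93
Dining chair €61.18: household furniture, under €75.00 → 0% → €0.00
Storage bin €33.97: everything else → 8.5% → €2.89
Dresser €456.07: household furniture, €75.00 or more → 7% → €31.92
Café latte €4.41: hot prepared food → 4% → €0.18
Total tax = €3.12 + €1.08 + €1.60 + €8.93 + €2.89 + €31.92 + €0.18 = €49.72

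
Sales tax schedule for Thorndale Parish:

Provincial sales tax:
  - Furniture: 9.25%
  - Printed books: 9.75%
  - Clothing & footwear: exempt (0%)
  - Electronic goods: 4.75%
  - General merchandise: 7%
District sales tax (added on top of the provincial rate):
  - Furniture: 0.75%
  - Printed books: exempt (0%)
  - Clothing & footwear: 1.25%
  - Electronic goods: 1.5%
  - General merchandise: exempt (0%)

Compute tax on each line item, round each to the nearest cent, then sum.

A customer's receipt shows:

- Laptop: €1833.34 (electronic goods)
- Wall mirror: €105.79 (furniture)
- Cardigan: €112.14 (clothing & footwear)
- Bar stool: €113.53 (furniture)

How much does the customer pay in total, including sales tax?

Laptop €1833.34: electronic goods → 4.75% + 1.5% district = 6.25% → €114.58
Wall mirror €105.79: furniture → 9.25% + 0.75% district = 10% → €10.58
Cardigan €112.14: clothing & footwear → 0% + 1.25% district = 1.25% → €1.40
Bar stool €113.53: furniture → 9.25% + 0.75% district = 10% → €11.35
Subtotal = €2164.80; tax = €137.91; total due = €2302.71

€2302.71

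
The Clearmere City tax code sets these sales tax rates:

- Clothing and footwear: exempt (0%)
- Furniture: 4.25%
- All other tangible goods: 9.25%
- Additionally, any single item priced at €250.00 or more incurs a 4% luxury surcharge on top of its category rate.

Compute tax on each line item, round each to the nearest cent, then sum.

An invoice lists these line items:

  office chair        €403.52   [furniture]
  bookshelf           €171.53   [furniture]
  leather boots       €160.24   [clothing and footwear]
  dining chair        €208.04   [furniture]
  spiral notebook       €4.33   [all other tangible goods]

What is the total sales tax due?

€49.82

Office chair €403.52: furniture → 4.25% + 4% surcharge = 8.25% → €33.29
Bookshelf €171.53: furniture → 4.25% → €7.29
Leather boots €160.24: clothing and footwear → 0% → €0.00
Dining chair €208.04: furniture → 4.25% → €8.84
Spiral notebook €4.33: all other tangible goods → 9.25% → €0.40
Total tax = €33.29 + €7.29 + €8.84 + €0.40 = €49.82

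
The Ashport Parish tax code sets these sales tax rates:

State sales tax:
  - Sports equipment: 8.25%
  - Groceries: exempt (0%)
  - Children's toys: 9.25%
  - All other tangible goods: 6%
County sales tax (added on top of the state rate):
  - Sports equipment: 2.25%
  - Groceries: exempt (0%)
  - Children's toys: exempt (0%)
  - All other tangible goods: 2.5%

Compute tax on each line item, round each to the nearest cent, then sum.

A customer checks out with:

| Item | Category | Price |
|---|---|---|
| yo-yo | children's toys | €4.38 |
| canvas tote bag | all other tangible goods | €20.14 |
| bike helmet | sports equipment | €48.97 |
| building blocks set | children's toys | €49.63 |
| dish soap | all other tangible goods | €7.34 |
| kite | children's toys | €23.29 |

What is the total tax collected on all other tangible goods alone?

€2.33

Canvas tote bag €20.14: all other tangible goods → 6% + 2.5% county = 8.5% → €1.71
Dish soap €7.34: all other tangible goods → 6% + 2.5% county = 8.5% → €0.62
Tax on all other tangible goods = €1.71 + €0.62 = €2.33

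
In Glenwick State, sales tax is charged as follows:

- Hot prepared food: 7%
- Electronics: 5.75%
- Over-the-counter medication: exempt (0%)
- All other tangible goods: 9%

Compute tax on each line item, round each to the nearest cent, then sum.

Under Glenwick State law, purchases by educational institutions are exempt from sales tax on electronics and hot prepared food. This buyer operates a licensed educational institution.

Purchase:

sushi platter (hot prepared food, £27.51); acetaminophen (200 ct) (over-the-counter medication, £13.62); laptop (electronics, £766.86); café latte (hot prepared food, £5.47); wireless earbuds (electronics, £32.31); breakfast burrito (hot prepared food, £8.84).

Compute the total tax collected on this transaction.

£0.00

Sushi platter £27.51: hot prepared food, buyer-exempt → 0% → £0.00
Acetaminophen (200 ct) £13.62: over-the-counter medication → 0% → £0.00
Laptop £766.86: electronics, buyer-exempt → 0% → £0.00
Café latte £5.47: hot prepared food, buyer-exempt → 0% → £0.00
Wireless earbuds £32.31: electronics, buyer-exempt → 0% → £0.00
Breakfast burrito £8.84: hot prepared food, buyer-exempt → 0% → £0.00
Total tax = £0.00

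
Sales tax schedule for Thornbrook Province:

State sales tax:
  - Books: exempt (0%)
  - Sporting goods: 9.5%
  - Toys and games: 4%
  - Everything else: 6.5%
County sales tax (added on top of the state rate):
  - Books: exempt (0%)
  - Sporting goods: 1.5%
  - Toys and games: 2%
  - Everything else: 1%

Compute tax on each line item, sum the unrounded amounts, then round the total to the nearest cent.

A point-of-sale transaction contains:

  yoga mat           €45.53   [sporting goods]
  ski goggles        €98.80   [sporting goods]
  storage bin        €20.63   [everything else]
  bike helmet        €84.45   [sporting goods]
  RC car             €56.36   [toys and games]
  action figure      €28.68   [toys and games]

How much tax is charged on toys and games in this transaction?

€5.10

RC car €56.36: toys and games → 4% + 2% county = 6% → €3.3816
Action figure €28.68: toys and games → 4% + 2% county = 6% → €1.7208
Tax on toys and games: unrounded sum = €5.1024 → €5.10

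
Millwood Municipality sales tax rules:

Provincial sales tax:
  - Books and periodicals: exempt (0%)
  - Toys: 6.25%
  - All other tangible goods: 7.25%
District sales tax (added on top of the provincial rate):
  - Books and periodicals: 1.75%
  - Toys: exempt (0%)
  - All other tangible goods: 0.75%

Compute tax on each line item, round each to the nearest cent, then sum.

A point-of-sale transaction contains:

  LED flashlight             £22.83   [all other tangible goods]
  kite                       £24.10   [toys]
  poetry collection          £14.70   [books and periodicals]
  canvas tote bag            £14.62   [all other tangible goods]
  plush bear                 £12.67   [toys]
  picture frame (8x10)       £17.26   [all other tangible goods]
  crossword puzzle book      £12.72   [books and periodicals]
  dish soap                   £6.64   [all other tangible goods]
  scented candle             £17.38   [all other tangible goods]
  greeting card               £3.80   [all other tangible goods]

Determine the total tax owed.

LED flashlight £22.83: all other tangible goods → 7.25% + 0.75% district = 8% → £1.83
Kite £24.10: toys → 6.25% + 0% district = 6.25% → £1.51
Poetry collection £14.70: books and periodicals → 0% + 1.75% district = 1.75% → £0.26
Canvas tote bag £14.62: all other tangible goods → 7.25% + 0.75% district = 8% → £1.17
Plush bear £12.67: toys → 6.25% + 0% district = 6.25% → £0.79
Picture frame (8x10) £17.26: all other tangible goods → 7.25% + 0.75% district = 8% → £1.38
Crossword puzzle book £12.72: books and periodicals → 0% + 1.75% district = 1.75% → £0.22
Dish soap £6.64: all other tangible goods → 7.25% + 0.75% district = 8% → £0.53
Scented candle £17.38: all other tangible goods → 7.25% + 0.75% district = 8% → £1.39
Greeting card £3.80: all other tangible goods → 7.25% + 0.75% district = 8% → £0.30
Total tax = £1.83 + £1.51 + £0.26 + £1.17 + £0.79 + £1.38 + £0.22 + £0.53 + £1.39 + £0.30 = £9.38

£9.38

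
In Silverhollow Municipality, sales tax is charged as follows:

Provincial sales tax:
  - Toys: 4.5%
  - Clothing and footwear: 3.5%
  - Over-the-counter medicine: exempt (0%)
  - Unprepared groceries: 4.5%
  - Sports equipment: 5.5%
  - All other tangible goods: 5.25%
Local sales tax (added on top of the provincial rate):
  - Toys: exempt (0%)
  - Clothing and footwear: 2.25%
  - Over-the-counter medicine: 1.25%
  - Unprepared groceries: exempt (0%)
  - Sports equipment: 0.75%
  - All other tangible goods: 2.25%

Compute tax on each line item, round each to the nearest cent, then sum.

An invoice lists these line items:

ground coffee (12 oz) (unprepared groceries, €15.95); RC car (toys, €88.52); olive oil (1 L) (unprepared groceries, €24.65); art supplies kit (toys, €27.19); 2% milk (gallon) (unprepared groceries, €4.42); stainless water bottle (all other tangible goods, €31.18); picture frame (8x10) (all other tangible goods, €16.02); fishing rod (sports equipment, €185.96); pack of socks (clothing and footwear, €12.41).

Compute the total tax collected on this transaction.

Ground coffee (12 oz) €15.95: unprepared groceries → 4.5% + 0% local = 4.5% → €0.72
RC car €88.52: toys → 4.5% + 0% local = 4.5% → €3.98
Olive oil (1 L) €24.65: unprepared groceries → 4.5% + 0% local = 4.5% → €1.11
Art supplies kit €27.19: toys → 4.5% + 0% local = 4.5% → €1.22
2% milk (gallon) €4.42: unprepared groceries → 4.5% + 0% local = 4.5% → €0.20
Stainless water bottle €31.18: all other tangible goods → 5.25% + 2.25% local = 7.5% → €2.34
Picture frame (8x10) €16.02: all other tangible goods → 5.25% + 2.25% local = 7.5% → €1.20
Fishing rod €185.96: sports equipment → 5.5% + 0.75% local = 6.25% → €11.62
Pack of socks €12.41: clothing and footwear → 3.5% + 2.25% local = 5.75% → €0.71
Total tax = €0.72 + €3.98 + €1.11 + €1.22 + €0.20 + €2.34 + €1.20 + €11.62 + €0.71 = €23.10

€23.10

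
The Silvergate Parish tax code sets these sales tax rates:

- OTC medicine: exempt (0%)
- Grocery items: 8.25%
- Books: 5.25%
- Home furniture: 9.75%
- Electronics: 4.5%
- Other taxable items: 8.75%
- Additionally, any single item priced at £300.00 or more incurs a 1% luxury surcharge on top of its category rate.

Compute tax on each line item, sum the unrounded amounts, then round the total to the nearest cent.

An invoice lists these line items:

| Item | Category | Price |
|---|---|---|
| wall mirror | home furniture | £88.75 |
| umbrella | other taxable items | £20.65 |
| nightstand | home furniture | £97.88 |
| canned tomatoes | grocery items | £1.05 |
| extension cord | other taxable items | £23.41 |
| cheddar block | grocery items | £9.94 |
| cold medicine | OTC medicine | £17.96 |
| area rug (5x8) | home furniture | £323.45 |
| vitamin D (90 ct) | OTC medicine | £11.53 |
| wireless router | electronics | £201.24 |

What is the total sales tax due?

Wall mirror £88.75: home furniture → 9.75% → £8.653125
Umbrella £20.65: other taxable items → 8.75% → £1.806875
Nightstand £97.88: home furniture → 9.75% → £9.5433
Canned tomatoes £1.05: grocery items → 8.25% → £0.086625
Extension cord £23.41: other taxable items → 8.75% → £2.048375
Cheddar block £9.94: grocery items → 8.25% → £0.82005
Cold medicine £17.96: OTC medicine → 0% → £0.00
Area rug (5x8) £323.45: home furniture → 9.75% + 1% surcharge = 10.75% → £34.770875
Vitamin D (90 ct) £11.53: OTC medicine → 0% → £0.00
Wireless router £201.24: electronics → 4.5% → £9.0558
Unrounded tax sum = £66.785025 → £66.79

£66.79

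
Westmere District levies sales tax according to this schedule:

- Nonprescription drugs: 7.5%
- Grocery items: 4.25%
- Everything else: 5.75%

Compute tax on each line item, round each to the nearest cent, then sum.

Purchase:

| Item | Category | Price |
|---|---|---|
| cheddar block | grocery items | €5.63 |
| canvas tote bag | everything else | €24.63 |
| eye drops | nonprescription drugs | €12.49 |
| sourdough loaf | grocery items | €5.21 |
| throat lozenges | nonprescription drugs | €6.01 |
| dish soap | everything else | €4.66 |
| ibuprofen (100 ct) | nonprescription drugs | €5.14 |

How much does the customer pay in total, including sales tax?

Cheddar block €5.63: grocery items → 4.25% → €0.24
Canvas tote bag €24.63: everything else → 5.75% → €1.42
Eye drops €12.49: nonprescription drugs → 7.5% → €0.94
Sourdough loaf €5.21: grocery items → 4.25% → €0.22
Throat lozenges €6.01: nonprescription drugs → 7.5% → €0.45
Dish soap €4.66: everything else → 5.75% → €0.27
Ibuprofen (100 ct) €5.14: nonprescription drugs → 7.5% → €0.39
Subtotal = €63.77; tax = €3.93; total due = €67.70

€67.70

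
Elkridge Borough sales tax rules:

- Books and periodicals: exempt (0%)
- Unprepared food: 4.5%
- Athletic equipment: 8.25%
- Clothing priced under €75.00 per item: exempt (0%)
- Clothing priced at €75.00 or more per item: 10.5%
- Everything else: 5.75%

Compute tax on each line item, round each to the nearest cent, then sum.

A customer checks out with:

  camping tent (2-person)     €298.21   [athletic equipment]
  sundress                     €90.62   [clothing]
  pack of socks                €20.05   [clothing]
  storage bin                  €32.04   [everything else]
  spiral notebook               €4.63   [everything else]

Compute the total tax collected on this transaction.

Camping tent (2-person) €298.21: athletic equipment → 8.25% → €24.60
Sundress €90.62: clothing, €75.00 or more → 10.5% → €9.52
Pack of socks €20.05: clothing, under €75.00 → 0% → €0.00
Storage bin €32.04: everything else → 5.75% → €1.84
Spiral notebook €4.63: everything else → 5.75% → €0.27
Total tax = €24.60 + €9.52 + €1.84 + €0.27 = €36.23

€36.23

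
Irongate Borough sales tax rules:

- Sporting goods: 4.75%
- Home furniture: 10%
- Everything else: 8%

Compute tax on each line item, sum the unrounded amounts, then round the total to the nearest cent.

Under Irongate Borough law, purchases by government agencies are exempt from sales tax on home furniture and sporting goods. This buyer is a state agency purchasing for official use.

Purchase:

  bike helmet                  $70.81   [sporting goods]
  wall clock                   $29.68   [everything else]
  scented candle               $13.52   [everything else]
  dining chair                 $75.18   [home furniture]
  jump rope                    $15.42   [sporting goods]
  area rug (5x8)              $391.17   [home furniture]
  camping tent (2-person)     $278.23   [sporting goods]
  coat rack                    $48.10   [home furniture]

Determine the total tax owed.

$3.46

Bike helmet $70.81: sporting goods, buyer-exempt → 0% → $0.00
Wall clock $29.68: everything else → 8% → $2.3744
Scented candle $13.52: everything else → 8% → $1.0816
Dining chair $75.18: home furniture, buyer-exempt → 0% → $0.00
Jump rope $15.42: sporting goods, buyer-exempt → 0% → $0.00
Area rug (5x8) $391.17: home furniture, buyer-exempt → 0% → $0.00
Camping tent (2-person) $278.23: sporting goods, buyer-exempt → 0% → $0.00
Coat rack $48.10: home furniture, buyer-exempt → 0% → $0.00
Unrounded tax sum = $3.456 → $3.46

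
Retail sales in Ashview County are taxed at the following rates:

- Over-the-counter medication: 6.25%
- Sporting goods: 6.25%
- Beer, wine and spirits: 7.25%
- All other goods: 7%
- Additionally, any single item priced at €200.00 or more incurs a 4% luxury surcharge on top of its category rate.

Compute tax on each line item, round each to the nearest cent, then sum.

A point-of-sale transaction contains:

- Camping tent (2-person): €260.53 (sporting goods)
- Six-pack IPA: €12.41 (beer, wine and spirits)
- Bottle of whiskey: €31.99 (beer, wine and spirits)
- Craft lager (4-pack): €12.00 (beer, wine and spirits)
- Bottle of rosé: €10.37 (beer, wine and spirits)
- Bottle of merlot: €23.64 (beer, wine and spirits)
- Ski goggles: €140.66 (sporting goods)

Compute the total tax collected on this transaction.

€42.04

Camping tent (2-person) €260.53: sporting goods → 6.25% + 4% surcharge = 10.25% → €26.70
Six-pack IPA €12.41: beer, wine and spirits → 7.25% → €0.90
Bottle of whiskey €31.99: beer, wine and spirits → 7.25% → €2.32
Craft lager (4-pack) €12.00: beer, wine and spirits → 7.25% → €0.87
Bottle of rosé €10.37: beer, wine and spirits → 7.25% → €0.75
Bottle of merlot €23.64: beer, wine and spirits → 7.25% → €1.71
Ski goggles €140.66: sporting goods → 6.25% → €8.79
Total tax = €26.70 + €0.90 + €2.32 + €0.87 + €0.75 + €1.71 + €8.79 = €42.04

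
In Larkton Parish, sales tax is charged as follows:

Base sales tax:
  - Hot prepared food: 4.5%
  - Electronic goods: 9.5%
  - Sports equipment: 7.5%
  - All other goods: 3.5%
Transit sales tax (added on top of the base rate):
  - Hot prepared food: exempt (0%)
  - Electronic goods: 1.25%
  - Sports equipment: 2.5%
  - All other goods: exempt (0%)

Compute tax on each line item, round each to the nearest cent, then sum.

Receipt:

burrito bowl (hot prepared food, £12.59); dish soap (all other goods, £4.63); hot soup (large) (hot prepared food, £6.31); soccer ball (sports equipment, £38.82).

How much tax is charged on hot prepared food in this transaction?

Burrito bowl £12.59: hot prepared food → 4.5% + 0% transit = 4.5% → £0.57
Hot soup (large) £6.31: hot prepared food → 4.5% + 0% transit = 4.5% → £0.28
Tax on hot prepared food = £0.57 + £0.28 = £0.85

£0.85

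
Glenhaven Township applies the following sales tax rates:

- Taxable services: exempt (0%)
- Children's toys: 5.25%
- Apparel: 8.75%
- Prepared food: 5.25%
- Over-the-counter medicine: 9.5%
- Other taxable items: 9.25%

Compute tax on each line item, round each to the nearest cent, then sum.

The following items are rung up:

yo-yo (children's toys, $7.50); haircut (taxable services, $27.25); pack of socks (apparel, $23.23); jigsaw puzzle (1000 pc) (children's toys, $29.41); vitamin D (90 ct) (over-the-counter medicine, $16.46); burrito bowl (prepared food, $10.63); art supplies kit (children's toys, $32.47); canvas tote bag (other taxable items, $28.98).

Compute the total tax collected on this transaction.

$10.46

Yo-yo $7.50: children's toys → 5.25% → $0.39
Haircut $27.25: taxable services → 0% → $0.00
Pack of socks $23.23: apparel → 8.75% → $2.03
Jigsaw puzzle (1000 pc) $29.41: children's toys → 5.25% → $1.54
Vitamin D (90 ct) $16.46: over-the-counter medicine → 9.5% → $1.56
Burrito bowl $10.63: prepared food → 5.25% → $0.56
Art supplies kit $32.47: children's toys → 5.25% → $1.70
Canvas tote bag $28.98: other taxable items → 9.25% → $2.68
Total tax = $0.39 + $2.03 + $1.54 + $1.56 + $0.56 + $1.70 + $2.68 = $10.46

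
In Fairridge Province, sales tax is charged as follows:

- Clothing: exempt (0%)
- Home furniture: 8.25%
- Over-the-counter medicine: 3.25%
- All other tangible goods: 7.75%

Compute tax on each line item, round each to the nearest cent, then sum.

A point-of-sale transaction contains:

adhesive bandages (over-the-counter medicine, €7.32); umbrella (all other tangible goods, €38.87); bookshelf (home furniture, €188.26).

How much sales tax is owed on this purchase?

Adhesive bandages €7.32: over-the-counter medicine → 3.25% → €0.24
Umbrella €38.87: all other tangible goods → 7.75% → €3.01
Bookshelf €188.26: home furniture → 8.25% → €15.53
Total tax = €0.24 + €3.01 + €15.53 = €18.78

€18.78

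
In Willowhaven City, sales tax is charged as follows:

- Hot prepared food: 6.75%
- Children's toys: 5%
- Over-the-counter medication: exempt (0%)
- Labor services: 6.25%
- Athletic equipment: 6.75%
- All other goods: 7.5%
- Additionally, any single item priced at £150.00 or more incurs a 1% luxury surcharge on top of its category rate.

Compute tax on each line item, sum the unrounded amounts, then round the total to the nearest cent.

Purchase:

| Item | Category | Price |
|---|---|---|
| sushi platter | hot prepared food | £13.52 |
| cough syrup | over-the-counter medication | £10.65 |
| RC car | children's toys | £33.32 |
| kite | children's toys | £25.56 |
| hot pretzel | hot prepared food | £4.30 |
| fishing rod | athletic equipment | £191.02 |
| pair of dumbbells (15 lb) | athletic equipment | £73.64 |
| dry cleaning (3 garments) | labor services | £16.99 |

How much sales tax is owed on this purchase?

£24.98

Sushi platter £13.52: hot prepared food → 6.75% → £0.9126
Cough syrup £10.65: over-the-counter medication → 0% → £0.00
RC car £33.32: children's toys → 5% → £1.666
Kite £25.56: children's toys → 5% → £1.278
Hot pretzel £4.30: hot prepared food → 6.75% → £0.29025
Fishing rod £191.02: athletic equipment → 6.75% + 1% surcharge = 7.75% → £14.80405
Pair of dumbbells (15 lb) £73.64: athletic equipment → 6.75% → £4.9707
Dry cleaning (3 garments) £16.99: labor services → 6.25% → £1.061875
Unrounded tax sum = £24.983475 → £24.98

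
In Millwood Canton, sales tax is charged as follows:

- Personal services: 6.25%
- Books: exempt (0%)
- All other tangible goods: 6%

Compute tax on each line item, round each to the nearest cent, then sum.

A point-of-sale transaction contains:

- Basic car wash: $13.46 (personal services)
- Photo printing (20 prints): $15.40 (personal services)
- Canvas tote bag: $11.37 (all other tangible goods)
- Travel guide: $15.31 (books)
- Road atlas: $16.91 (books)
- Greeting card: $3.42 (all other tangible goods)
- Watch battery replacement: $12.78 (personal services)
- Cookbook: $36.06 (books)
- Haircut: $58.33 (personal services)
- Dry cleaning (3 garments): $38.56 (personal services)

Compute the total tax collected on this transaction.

Basic car wash $13.46: personal services → 6.25% → $0.84
Photo printing (20 prints) $15.40: personal services → 6.25% → $0.96
Canvas tote bag $11.37: all other tangible goods → 6% → $0.68
Travel guide $15.31: books → 0% → $0.00
Road atlas $16.91: books → 0% → $0.00
Greeting card $3.42: all other tangible goods → 6% → $0.21
Watch battery replacement $12.78: personal services → 6.25% → $0.80
Cookbook $36.06: books → 0% → $0.00
Haircut $58.33: personal services → 6.25% → $3.65
Dry cleaning (3 garments) $38.56: personal services → 6.25% → $2.41
Total tax = $0.84 + $0.96 + $0.68 + $0.21 + $0.80 + $3.65 + $2.41 = $9.55

$9.55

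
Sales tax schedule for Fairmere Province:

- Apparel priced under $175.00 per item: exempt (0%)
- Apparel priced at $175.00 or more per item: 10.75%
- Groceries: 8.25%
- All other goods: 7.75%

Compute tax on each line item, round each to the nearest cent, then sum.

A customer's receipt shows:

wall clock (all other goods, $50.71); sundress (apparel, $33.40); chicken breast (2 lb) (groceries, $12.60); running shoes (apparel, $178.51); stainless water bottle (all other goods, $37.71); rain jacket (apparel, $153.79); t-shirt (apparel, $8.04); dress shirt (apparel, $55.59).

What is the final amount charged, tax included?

$557.43

Wall clock $50.71: all other goods → 7.75% → $3.93
Sundress $33.40: apparel, under $175.00 → 0% → $0.00
Chicken breast (2 lb) $12.60: groceries → 8.25% → $1.04
Running shoes $178.51: apparel, $175.00 or more → 10.75% → $19.19
Stainless water bottle $37.71: all other goods → 7.75% → $2.92
Rain jacket $153.79: apparel, under $175.00 → 0% → $0.00
T-shirt $8.04: apparel, under $175.00 → 0% → $0.00
Dress shirt $55.59: apparel, under $175.00 → 0% → $0.00
Subtotal = $530.35; tax = $27.08; total due = $557.43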